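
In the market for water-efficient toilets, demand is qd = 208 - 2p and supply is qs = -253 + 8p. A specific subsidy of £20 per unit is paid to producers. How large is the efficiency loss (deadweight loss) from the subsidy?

Pre-subsidy: 208 - 2p = -253 + 8p gives p* = 46.1, q* = 115.8.
With the subsidy, sellers receive ps = pb + 20 for each unit, where pb is the price buyers pay.
Supply in terms of pb becomes qs = -253 + 8(pb + 20) = -93 + 8pb. Setting this equal to demand: 208 - 2pb = -93 + 8pb, so pb = 30.1.
Sellers receive ps = 30.1 + 20 = 50.1; q' = 208 − 2·30.1 = 147.8.
The subsidy expands output by 147.8 − 115.8 = 32 past the efficient level; on those units the gap between marginal cost and willingness to pay runs from 0 up to 20.
DWL = ½ × 20 × 32 = 320.

Deadweight loss = £320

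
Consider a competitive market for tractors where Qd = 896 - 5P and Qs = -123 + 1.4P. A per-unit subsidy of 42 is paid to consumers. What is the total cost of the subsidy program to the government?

Government cost = 6125.4375

Pre-subsidy: 896 - 5P = -123 + 1.4P gives P* = 159.21875, Q* = 99.90625.
With the rebate, buyers effectively pay Pb = Ps − 42, where Ps is the price sellers receive.
Demand in terms of Ps becomes Qd = 896 − 5(Ps − 42) = 1106 - 5Ps. Setting this equal to supply: 1106 - 5Ps = -123 + 1.4Ps, so Ps = 192.03125.
Buyers pay Pb = 192.03125 − 42 = 150.03125; Q' = -123 + 1.4·192.03125 = 145.84375.
Government outlay = subsidy × quantity = 42 × 145.84375 = 6125.4375.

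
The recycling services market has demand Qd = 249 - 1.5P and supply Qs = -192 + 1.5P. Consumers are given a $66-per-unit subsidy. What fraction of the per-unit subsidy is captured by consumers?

Consumer share = 0.5

Pre-subsidy: 249 - 1.5P = -192 + 1.5P gives P* = 147, Q* = 28.5.
With the rebate, buyers effectively pay Pb = Ps − 66, where Ps is the price sellers receive.
Demand in terms of Ps becomes Qd = 249 − 1.5(Ps − 66) = 348 - 1.5Ps. Setting this equal to supply: 348 - 1.5Ps = -192 + 1.5Ps, so Ps = 180.
Buyers pay Pb = 180 − 66 = 114; Q' = -192 + 1.5·180 = 78.
Buyers' price falls by P* − Pb = 147 − 114 = 33; sellers' price rises by Ps − P* = 180 − 147 = 33.
So consumers capture 33/66 = 0.5 of each unit of subsidy.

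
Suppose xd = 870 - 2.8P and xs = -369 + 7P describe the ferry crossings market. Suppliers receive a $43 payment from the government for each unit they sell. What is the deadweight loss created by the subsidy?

Pre-subsidy: 870 - 2.8P = -369 + 7P gives P* = 885/7, x* = 516.
With the subsidy, sellers receive Ps = Pb + 43 for each unit, where Pb is the price buyers pay.
Supply in terms of Pb becomes xs = -369 + 7(Pb + 43) = -68 + 7Pb. Setting this equal to demand: 870 - 2.8Pb = -68 + 7Pb, so Pb = 670/7.
Sellers receive Ps = 670/7 + 43 = 971/7; x' = 870 − 2.8·(670/7) = 602.
The subsidy expands output by 602 − 516 = 86 past the efficient level; on those units the gap between marginal cost and willingness to pay runs from 0 up to 43.
DWL = ½ × 43 × 86 = 1849.

Deadweight loss = $1849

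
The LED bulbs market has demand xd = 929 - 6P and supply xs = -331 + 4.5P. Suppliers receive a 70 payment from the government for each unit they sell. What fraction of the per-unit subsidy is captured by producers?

Pre-subsidy: 929 - 6P = -331 + 4.5P gives P* = 120, x* = 209.
With the subsidy, sellers receive Ps = Pb + 70 for each unit, where Pb is the price buyers pay.
Supply in terms of Pb becomes xs = -331 + 4.5(Pb + 70) = -16 + 4.5Pb. Setting this equal to demand: 929 - 6Pb = -16 + 4.5Pb, so Pb = 90.
Sellers receive Ps = 90 + 70 = 160; x' = 929 − 6·90 = 389.
Buyers' price falls by P* − Pb = 120 − 90 = 30; sellers' price rises by Ps − P* = 160 − 120 = 40.
So producers capture 40/70 = 4/7 of each unit of subsidy.

Producer share = 4/7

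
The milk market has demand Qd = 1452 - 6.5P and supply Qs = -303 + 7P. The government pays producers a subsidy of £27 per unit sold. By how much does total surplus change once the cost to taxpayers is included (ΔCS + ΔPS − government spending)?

Pre-subsidy: 1452 - 6.5P = -303 + 7P gives P* = 130, Q* = 607.
With the subsidy, sellers receive Ps = Pb + 27 for each unit, where Pb is the price buyers pay.
Supply in terms of Pb becomes Qs = -303 + 7(Pb + 27) = -114 + 7Pb. Setting this equal to demand: 1452 - 6.5Pb = -114 + 7Pb, so Pb = 116.
Sellers receive Ps = 116 + 27 = 143; Q' = 1452 − 6.5·116 = 698.
ΔCS = ½(607 + 698)(130 − 116) = 9135; ΔPS = ½(607 + 698)(143 − 130) = 8482.5.
Government spending = 27 × 698 = 18846.
Net change = 9135 + 8482.5 − 18846 = -1228.5. The loss equals the DWL triangle ½·27·91.

Net change in total surplus = -£1228.5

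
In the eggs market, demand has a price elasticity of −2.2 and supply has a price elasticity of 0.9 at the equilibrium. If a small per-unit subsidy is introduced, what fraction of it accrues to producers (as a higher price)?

For a small subsidy around the equilibrium, the benefit split depends on the relative slopes, which at a point are proportional to the elasticities.
Buyer share = εs/(εs + |εd|) = 0.9/(0.9 + 2.2) = 9/31; seller share = |εd|/(εs + |εd|) = 22/31.
So producers capture 22/31 of the subsidy.

Producer share = 22/31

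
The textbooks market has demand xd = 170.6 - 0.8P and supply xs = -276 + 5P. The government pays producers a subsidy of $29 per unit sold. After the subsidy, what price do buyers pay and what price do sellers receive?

Pre-subsidy: 170.6 - 0.8P = -276 + 5P gives P* = 77, x* = 109.
With the subsidy, sellers receive Ps = Pb + 29 for each unit, where Pb is the price buyers pay.
Supply in terms of Pb becomes xs = -276 + 5(Pb + 29) = -131 + 5Pb. Setting this equal to demand: 170.6 - 0.8Pb = -131 + 5Pb, so Pb = 52.
Sellers receive Ps = 52 + 29 = 81; x' = 170.6 − 0.8·52 = 129.

Buyers pay $52; sellers receive $81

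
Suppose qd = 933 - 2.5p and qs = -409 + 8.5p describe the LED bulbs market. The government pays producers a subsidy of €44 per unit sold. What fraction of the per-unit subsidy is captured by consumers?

Consumer share = 17/22

Pre-subsidy: 933 - 2.5p = -409 + 8.5p gives p* = 122, q* = 628.
With the subsidy, sellers receive ps = pb + 44 for each unit, where pb is the price buyers pay.
Supply in terms of pb becomes qs = -409 + 8.5(pb + 44) = -35 + 8.5pb. Setting this equal to demand: 933 - 2.5pb = -35 + 8.5pb, so pb = 88.
Sellers receive ps = 88 + 44 = 132; q' = 933 − 2.5·88 = 713.
Buyers' price falls by p* − pb = 122 − 88 = 34; sellers' price rises by ps − p* = 132 − 122 = 10.
So consumers capture 34/44 = 17/22 of each unit of subsidy.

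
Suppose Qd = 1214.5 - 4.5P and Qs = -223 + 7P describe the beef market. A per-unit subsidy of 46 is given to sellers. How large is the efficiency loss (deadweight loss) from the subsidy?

Pre-subsidy: 1214.5 - 4.5P = -223 + 7P gives P* = 125, Q* = 652.
With the subsidy, sellers receive Ps = Pb + 46 for each unit, where Pb is the price buyers pay.
Supply in terms of Pb becomes Qs = -223 + 7(Pb + 46) = 99 + 7Pb. Setting this equal to demand: 1214.5 - 4.5Pb = 99 + 7Pb, so Pb = 97.
Sellers receive Ps = 97 + 46 = 143; Q' = 1214.5 − 4.5·97 = 778.
The subsidy expands output by 778 − 652 = 126 past the efficient level; on those units the gap between marginal cost and willingness to pay runs from 0 up to 46.
DWL = ½ × 46 × 126 = 2898.

Deadweight loss = 2898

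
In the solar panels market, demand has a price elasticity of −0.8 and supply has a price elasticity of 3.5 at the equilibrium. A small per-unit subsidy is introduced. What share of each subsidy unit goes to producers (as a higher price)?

Producer share = 8/43

For a small subsidy around the equilibrium, the benefit split depends on the relative slopes, which at a point are proportional to the elasticities.
Buyer share = εs/(εs + |εd|) = 3.5/(3.5 + 0.8) = 35/43; seller share = |εd|/(εs + |εd|) = 8/43.
So producers capture 8/43 of the subsidy.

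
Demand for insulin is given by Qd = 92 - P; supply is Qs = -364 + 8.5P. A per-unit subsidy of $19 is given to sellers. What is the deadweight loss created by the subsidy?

Deadweight loss = $161.5

Pre-subsidy: 92 - P = -364 + 8.5P gives P* = 48, Q* = 44.
With the subsidy, sellers receive Ps = Pb + 19 for each unit, where Pb is the price buyers pay.
Supply in terms of Pb becomes Qs = -364 + 8.5(Pb + 19) = -202.5 + 8.5Pb. Setting this equal to demand: 92 - Pb = -202.5 + 8.5Pb, so Pb = 31.
Sellers receive Ps = 31 + 19 = 50; Q' = 92 − 1·31 = 61.
The subsidy expands output by 61 − 44 = 17 past the efficient level; on those units the gap between marginal cost and willingness to pay runs from 0 up to 19.
DWL = ½ × 19 × 17 = 161.5.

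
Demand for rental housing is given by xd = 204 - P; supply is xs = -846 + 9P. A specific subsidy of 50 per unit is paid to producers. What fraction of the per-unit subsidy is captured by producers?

Producer share = 0.1

Pre-subsidy: 204 - P = -846 + 9P gives P* = 105, x* = 99.
With the subsidy, sellers receive Ps = Pb + 50 for each unit, where Pb is the price buyers pay.
Supply in terms of Pb becomes xs = -846 + 9(Pb + 50) = -396 + 9Pb. Setting this equal to demand: 204 - Pb = -396 + 9Pb, so Pb = 60.
Sellers receive Ps = 60 + 50 = 110; x' = 204 − 1·60 = 144.
Buyers' price falls by P* − Pb = 105 − 60 = 45; sellers' price rises by Ps − P* = 110 − 105 = 5.
So producers capture 5/50 = 0.1 of each unit of subsidy.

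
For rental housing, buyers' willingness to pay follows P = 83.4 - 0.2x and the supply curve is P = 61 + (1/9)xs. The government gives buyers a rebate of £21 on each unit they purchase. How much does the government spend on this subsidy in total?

Government cost = £2929.5

Pre-subsidy: 83.4 - 0.2x = 61 + (1/9)x gives x* = 72 and P* = 69.
With the rebate, buyers effectively pay Pb = Ps − 21, where Ps is the price sellers receive.
On the curves, Pb = 83.4 - 0.2x and Ps = 61 + (1/9)x; the wedge Ps − Pb = 21 gives 61 + (1/9)x − (83.4 - 0.2x) = 21, so x' = 139.5.
Then Pb = 83.4 − 0.2·139.5 = 55.5 and Ps = 61 + (1/9)·139.5 = 76.5.
Government outlay = subsidy × quantity = 21 × 139.5 = 2929.5.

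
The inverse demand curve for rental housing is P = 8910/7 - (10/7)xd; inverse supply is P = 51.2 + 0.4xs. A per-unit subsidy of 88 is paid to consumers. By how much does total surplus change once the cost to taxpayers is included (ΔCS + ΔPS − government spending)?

Net change in total surplus = -2117.5

Pre-subsidy: 8910/7 - (10/7)x = 51.2 + 0.4x gives x* = 668.09375 and P* = 318.4375.
With the rebate, buyers effectively pay Pb = Ps − 88, where Ps is the price sellers receive.
On the curves, Pb = 8910/7 - (10/7)x and Ps = 51.2 + 0.4x; the wedge Ps − Pb = 88 gives 51.2 + 0.4x − (8910/7 - (10/7)x) = 88, so x' = 716.21875.
Then Pb = 8910/7 − (10/7)·716.21875 = 249.6875 and Ps = 51.2 + 0.4·716.21875 = 337.6875.
ΔCS = ½(668.09375 + 716.21875)(318.4375 − 249.6875) = 47585.7421875; ΔPS = ½(668.09375 + 716.21875)(337.6875 − 318.4375) = 13324.0078125.
Government spending = 88 × 716.21875 = 63027.25.
Net change = 47585.7421875 + 13324.0078125 − 63027.25 = -2117.5. The loss equals the DWL triangle ½·88·48.125.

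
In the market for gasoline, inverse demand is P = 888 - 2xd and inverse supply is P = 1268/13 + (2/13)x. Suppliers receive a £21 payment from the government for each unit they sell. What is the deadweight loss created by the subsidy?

Deadweight loss = £102.375

Pre-subsidy: 888 - 2x = 1268/13 + (2/13)x gives x* = 367 and P* = 154.
With the subsidy, sellers receive Ps = Pb + 21 for each unit, where Pb is the price buyers pay.
On the curves, Pb = 888 - 2x and Ps = 1268/13 + (2/13)x; the wedge Ps − Pb = 21 gives 1268/13 + (2/13)x − (888 - 2x) = 21, so x' = 376.75.
Then Pb = 888 − 2·376.75 = 134.5 and Ps = 1268/13 + (2/13)·376.75 = 155.5.
The subsidy expands output by 376.75 − 367 = 9.75 past the efficient level; on those units the gap between marginal cost and willingness to pay runs from 0 up to 21.
DWL = ½ × 21 × 9.75 = 102.375.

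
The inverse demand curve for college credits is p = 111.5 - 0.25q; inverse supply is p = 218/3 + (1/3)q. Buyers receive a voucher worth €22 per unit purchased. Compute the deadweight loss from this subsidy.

Pre-subsidy: 111.5 - 0.25q = 218/3 + (1/3)q gives q* = 466/7 and p* = 664/7.
With the rebate, buyers effectively pay pb = ps − 22, where ps is the price sellers receive.
On the curves, pb = 111.5 - 0.25q and ps = 218/3 + (1/3)q; the wedge ps − pb = 22 gives 218/3 + (1/3)q − (111.5 - 0.25q) = 22, so q' = 730/7.
Then pb = 111.5 − 0.25·(730/7) = 598/7 and ps = 218/3 + (1/3)·(730/7) = 752/7.
The subsidy expands output by 730/7 − 466/7 = 264/7 past the efficient level; on those units the gap between marginal cost and willingness to pay runs from 0 up to 22.
DWL = ½ × 22 × 264/7 = 2904/7.

Deadweight loss = 2904/7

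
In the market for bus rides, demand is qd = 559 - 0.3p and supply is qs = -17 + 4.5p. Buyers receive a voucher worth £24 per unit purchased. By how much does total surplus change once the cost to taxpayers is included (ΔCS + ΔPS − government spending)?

Net change in total surplus = -£81

Pre-subsidy: 559 - 0.3p = -17 + 4.5p gives p* = 120, q* = 523.
With the rebate, buyers effectively pay pb = ps − 24, where ps is the price sellers receive.
Demand in terms of ps becomes qd = 559 − 0.3(ps − 24) = 566.2 - 0.3ps. Setting this equal to supply: 566.2 - 0.3ps = -17 + 4.5ps, so ps = 121.5.
Buyers pay pb = 121.5 − 24 = 97.5; q' = -17 + 4.5·121.5 = 529.75.
ΔCS = ½(523 + 529.75)(120 − 97.5) = 11843.4375; ΔPS = ½(523 + 529.75)(121.5 − 120) = 789.5625.
Government spending = 24 × 529.75 = 12714.
Net change = 11843.4375 + 789.5625 − 12714 = -81. The loss equals the DWL triangle ½·24·6.75.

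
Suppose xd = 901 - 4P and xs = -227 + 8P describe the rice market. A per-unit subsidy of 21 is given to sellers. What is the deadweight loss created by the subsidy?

Deadweight loss = 588

Pre-subsidy: 901 - 4P = -227 + 8P gives P* = 94, x* = 525.
With the subsidy, sellers receive Ps = Pb + 21 for each unit, where Pb is the price buyers pay.
Supply in terms of Pb becomes xs = -227 + 8(Pb + 21) = -59 + 8Pb. Setting this equal to demand: 901 - 4Pb = -59 + 8Pb, so Pb = 80.
Sellers receive Ps = 80 + 21 = 101; x' = 901 − 4·80 = 581.
The subsidy expands output by 581 − 525 = 56 past the efficient level; on those units the gap between marginal cost and willingness to pay runs from 0 up to 21.
DWL = ½ × 21 × 56 = 588.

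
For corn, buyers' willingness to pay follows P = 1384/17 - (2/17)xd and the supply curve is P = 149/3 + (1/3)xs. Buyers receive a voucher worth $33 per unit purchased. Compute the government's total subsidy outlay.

Pre-subsidy: 1384/17 - (2/17)x = 149/3 + (1/3)x gives x* = 1619/23 and P* = 1682/23.
With the rebate, buyers effectively pay Pb = Ps − 33, where Ps is the price sellers receive.
On the curves, Pb = 1384/17 - (2/17)x and Ps = 149/3 + (1/3)x; the wedge Ps − Pb = 33 gives 149/3 + (1/3)x − (1384/17 - (2/17)x) = 33, so x' = 3302/23.
Then Pb = 1384/17 − (2/17)·(3302/23) = 1484/23 and Ps = 149/3 + (1/3)·(3302/23) = 2243/23.
Government outlay = subsidy × quantity = 33 × 3302/23 = 108966/23.

Government cost = 108966/23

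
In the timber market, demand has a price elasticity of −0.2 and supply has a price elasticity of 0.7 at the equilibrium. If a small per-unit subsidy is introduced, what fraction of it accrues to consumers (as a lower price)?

For a small subsidy around the equilibrium, the benefit split depends on the relative slopes, which at a point are proportional to the elasticities.
Buyer share = εs/(εs + |εd|) = 0.7/(0.7 + 0.2) = 7/9; seller share = |εd|/(εs + |εd|) = 2/9.

Consumer share = 7/9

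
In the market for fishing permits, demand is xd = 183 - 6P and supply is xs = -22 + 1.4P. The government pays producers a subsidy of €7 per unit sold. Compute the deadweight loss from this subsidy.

Deadweight loss = 1029/37

Pre-subsidy: 183 - 6P = -22 + 1.4P gives P* = 1025/37, x* = 621/37.
With the subsidy, sellers receive Ps = Pb + 7 for each unit, where Pb is the price buyers pay.
Supply in terms of Pb becomes xs = -22 + 1.4(Pb + 7) = -12.2 + 1.4Pb. Setting this equal to demand: 183 - 6Pb = -12.2 + 1.4Pb, so Pb = 976/37.
Sellers receive Ps = 976/37 + 7 = 1235/37; x' = 183 − 6·(976/37) = 915/37.
The subsidy expands output by 915/37 − 621/37 = 294/37 past the efficient level; on those units the gap between marginal cost and willingness to pay runs from 0 up to 7.
DWL = ½ × 7 × 294/37 = 1029/37.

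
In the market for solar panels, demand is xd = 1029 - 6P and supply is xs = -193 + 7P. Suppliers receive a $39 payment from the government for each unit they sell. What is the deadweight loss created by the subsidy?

Pre-subsidy: 1029 - 6P = -193 + 7P gives P* = 94, x* = 465.
With the subsidy, sellers receive Ps = Pb + 39 for each unit, where Pb is the price buyers pay.
Supply in terms of Pb becomes xs = -193 + 7(Pb + 39) = 80 + 7Pb. Setting this equal to demand: 1029 - 6Pb = 80 + 7Pb, so Pb = 73.
Sellers receive Ps = 73 + 39 = 112; x' = 1029 − 6·73 = 591.
The subsidy expands output by 591 − 465 = 126 past the efficient level; on those units the gap between marginal cost and willingness to pay runs from 0 up to 39.
DWL = ½ × 39 × 126 = 2457.

Deadweight loss = $2457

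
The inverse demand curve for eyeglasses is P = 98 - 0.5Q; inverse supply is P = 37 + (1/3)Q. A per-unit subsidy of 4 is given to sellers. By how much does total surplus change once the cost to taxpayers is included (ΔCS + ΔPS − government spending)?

Pre-subsidy: 98 - 0.5Q = 37 + (1/3)Q gives Q* = 73.2 and P* = 61.4.
With the subsidy, sellers receive Ps = Pb + 4 for each unit, where Pb is the price buyers pay.
On the curves, Pb = 98 - 0.5Q and Ps = 37 + (1/3)Q; the wedge Ps − Pb = 4 gives 37 + (1/3)Q − (98 - 0.5Q) = 4, so Q' = 78.
Then Pb = 98 − 0.5·78 = 59 and Ps = 37 + (1/3)·78 = 63.
ΔCS = ½(73.2 + 78)(61.4 − 59) = 181.44; ΔPS = ½(73.2 + 78)(63 − 61.4) = 120.96.
Government spending = 4 × 78 = 312.
Net change = 181.44 + 120.96 − 312 = -9.6. The loss equals the DWL triangle ½·4·4.8.

Net change in total surplus = -9.6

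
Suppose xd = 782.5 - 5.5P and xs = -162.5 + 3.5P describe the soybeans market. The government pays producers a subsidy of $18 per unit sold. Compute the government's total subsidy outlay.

Pre-subsidy: 782.5 - 5.5P = -162.5 + 3.5P gives P* = 105, x* = 205.
With the subsidy, sellers receive Ps = Pb + 18 for each unit, where Pb is the price buyers pay.
Supply in terms of Pb becomes xs = -162.5 + 3.5(Pb + 18) = -99.5 + 3.5Pb. Setting this equal to demand: 782.5 - 5.5Pb = -99.5 + 3.5Pb, so Pb = 98.
Sellers receive Ps = 98 + 18 = 116; x' = 782.5 − 5.5·98 = 243.5.
Government outlay = subsidy × quantity = 18 × 243.5 = 4383.

Government cost = $4383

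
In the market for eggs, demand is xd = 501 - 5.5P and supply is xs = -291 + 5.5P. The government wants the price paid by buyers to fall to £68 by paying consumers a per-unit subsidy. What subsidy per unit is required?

At a buyer price of 68, quantity demanded is 501 − 5.5·68 = 127.
Sellers supply 127 only when they receive Ps with -291 + 5.5·Ps = 127, i.e. Ps = 76.
s = Ps − Pb = 76 − 68 = 8.

Required subsidy s = £8 per unit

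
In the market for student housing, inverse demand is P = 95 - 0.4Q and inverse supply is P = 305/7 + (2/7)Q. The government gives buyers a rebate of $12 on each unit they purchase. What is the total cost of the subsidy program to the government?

Government cost = $1110

Pre-subsidy: 95 - 0.4Q = 305/7 + (2/7)Q gives Q* = 75 and P* = 65.
With the rebate, buyers effectively pay Pb = Ps − 12, where Ps is the price sellers receive.
On the curves, Pb = 95 - 0.4Q and Ps = 305/7 + (2/7)Q; the wedge Ps − Pb = 12 gives 305/7 + (2/7)Q − (95 - 0.4Q) = 12, so Q' = 92.5.
Then Pb = 95 − 0.4·92.5 = 58 and Ps = 305/7 + (2/7)·92.5 = 70.
Government outlay = subsidy × quantity = 12 × 92.5 = 1110.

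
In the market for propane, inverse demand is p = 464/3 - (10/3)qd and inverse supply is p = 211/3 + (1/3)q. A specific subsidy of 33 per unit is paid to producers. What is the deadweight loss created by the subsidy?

Deadweight loss = 148.5

Pre-subsidy: 464/3 - (10/3)q = 211/3 + (1/3)q gives q* = 23 and p* = 78.
With the subsidy, sellers receive ps = pb + 33 for each unit, where pb is the price buyers pay.
On the curves, pb = 464/3 - (10/3)q and ps = 211/3 + (1/3)q; the wedge ps − pb = 33 gives 211/3 + (1/3)q − (464/3 - (10/3)q) = 33, so q' = 32.
Then pb = 464/3 − (10/3)·32 = 48 and ps = 211/3 + (1/3)·32 = 81.
The subsidy expands output by 32 − 23 = 9 past the efficient level; on those units the gap between marginal cost and willingness to pay runs from 0 up to 33.
DWL = ½ × 33 × 9 = 148.5.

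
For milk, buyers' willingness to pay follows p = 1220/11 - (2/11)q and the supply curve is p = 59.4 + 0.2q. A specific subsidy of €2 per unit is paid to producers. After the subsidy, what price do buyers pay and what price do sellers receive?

Pre-subsidy: 1220/11 - (2/11)q = 59.4 + 0.2q gives q* = 2833/21 and p* = 1814/21.
With the subsidy, sellers receive ps = pb + 2 for each unit, where pb is the price buyers pay.
On the curves, pb = 1220/11 - (2/11)q and ps = 59.4 + 0.2q; the wedge ps − pb = 2 gives 59.4 + 0.2q − (1220/11 - (2/11)q) = 2, so q' = 981/7.
Then pb = 1220/11 − (2/11)·(981/7) = 598/7 and ps = 59.4 + 0.2·(981/7) = 612/7.

Buyers pay 598/7; sellers receive 612/7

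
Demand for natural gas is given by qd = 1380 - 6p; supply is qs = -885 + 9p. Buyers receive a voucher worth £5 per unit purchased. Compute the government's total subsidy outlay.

Government cost = £2460

Pre-subsidy: 1380 - 6p = -885 + 9p gives p* = 151, q* = 474.
With the rebate, buyers effectively pay pb = ps − 5, where ps is the price sellers receive.
Demand in terms of ps becomes qd = 1380 − 6(ps − 5) = 1410 - 6ps. Setting this equal to supply: 1410 - 6ps = -885 + 9ps, so ps = 153.
Buyers pay pb = 153 − 5 = 148; q' = -885 + 9·153 = 492.
Government outlay = subsidy × quantity = 5 × 492 = 2460.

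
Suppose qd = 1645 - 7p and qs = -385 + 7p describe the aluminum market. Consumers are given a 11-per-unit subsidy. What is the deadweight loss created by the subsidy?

Pre-subsidy: 1645 - 7p = -385 + 7p gives p* = 145, q* = 630.
With the rebate, buyers effectively pay pb = ps − 11, where ps is the price sellers receive.
Demand in terms of ps becomes qd = 1645 − 7(ps − 11) = 1722 - 7ps. Setting this equal to supply: 1722 - 7ps = -385 + 7ps, so ps = 150.5.
Buyers pay pb = 150.5 − 11 = 139.5; q' = -385 + 7·150.5 = 668.5.
The subsidy expands output by 668.5 − 630 = 38.5 past the efficient level; on those units the gap between marginal cost and willingness to pay runs from 0 up to 11.
DWL = ½ × 11 × 38.5 = 211.75.

Deadweight loss = 211.75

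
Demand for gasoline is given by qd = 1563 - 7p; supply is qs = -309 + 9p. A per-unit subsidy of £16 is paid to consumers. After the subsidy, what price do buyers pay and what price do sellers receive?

Pre-subsidy: 1563 - 7p = -309 + 9p gives p* = 117, q* = 744.
With the rebate, buyers effectively pay pb = ps − 16, where ps is the price sellers receive.
Demand in terms of ps becomes qd = 1563 − 7(ps − 16) = 1675 - 7ps. Setting this equal to supply: 1675 - 7ps = -309 + 9ps, so ps = 124.
Buyers pay pb = 124 − 16 = 108; q' = -309 + 9·124 = 807.

Buyers pay £108; sellers receive £124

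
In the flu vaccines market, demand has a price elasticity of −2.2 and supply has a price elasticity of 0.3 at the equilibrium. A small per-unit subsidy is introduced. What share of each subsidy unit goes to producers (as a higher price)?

For a small subsidy around the equilibrium, the benefit split depends on the relative slopes, which at a point are proportional to the elasticities.
Buyer share = εs/(εs + |εd|) = 0.3/(0.3 + 2.2) = 0.12; seller share = |εd|/(εs + |εd|) = 0.88.
So producers capture 0.88 of the subsidy.

Producer share = 0.88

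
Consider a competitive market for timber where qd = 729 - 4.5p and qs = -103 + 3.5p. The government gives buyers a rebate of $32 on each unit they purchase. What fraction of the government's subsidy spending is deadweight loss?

DWL / government spending = 7/72

Pre-subsidy: 729 - 4.5p = -103 + 3.5p gives p* = 104, q* = 261.
With the rebate, buyers effectively pay pb = ps − 32, where ps is the price sellers receive.
Demand in terms of ps becomes qd = 729 − 4.5(ps − 32) = 873 - 4.5ps. Setting this equal to supply: 873 - 4.5ps = -103 + 3.5ps, so ps = 122.
Buyers pay pb = 122 − 32 = 90; q' = -103 + 3.5·122 = 324.
ΔCS = ½(261 + 324)(104 − 90) = 4095; ΔPS = ½(261 + 324)(122 − 104) = 5265.
Government spending = 32 × 324 = 10368.
DWL = ½ × 32 × (324 − 261) = 1008; fraction = 1008 / 10368 = 7/72.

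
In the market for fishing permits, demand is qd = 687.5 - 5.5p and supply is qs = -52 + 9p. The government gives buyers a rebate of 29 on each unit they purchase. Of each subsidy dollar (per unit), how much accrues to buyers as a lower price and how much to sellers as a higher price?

Buyers gain 18 per unit; sellers gain 11 per unit

Pre-subsidy: 687.5 - 5.5p = -52 + 9p gives p* = 51, q* = 407.
With the rebate, buyers effectively pay pb = ps − 29, where ps is the price sellers receive.
Demand in terms of ps becomes qd = 687.5 − 5.5(ps − 29) = 847 - 5.5ps. Setting this equal to supply: 847 - 5.5ps = -52 + 9ps, so ps = 62.
Buyers pay pb = 62 − 29 = 33; q' = -52 + 9·62 = 506.
Buyers' price falls by p* − pb = 51 − 33 = 18; sellers' price rises by ps − p* = 62 − 51 = 11.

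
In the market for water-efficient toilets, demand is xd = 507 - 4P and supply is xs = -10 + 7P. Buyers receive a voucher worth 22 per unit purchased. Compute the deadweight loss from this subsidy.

Pre-subsidy: 507 - 4P = -10 + 7P gives P* = 47, x* = 319.
With the rebate, buyers effectively pay Pb = Ps − 22, where Ps is the price sellers receive.
Demand in terms of Ps becomes xd = 507 − 4(Ps − 22) = 595 - 4Ps. Setting this equal to supply: 595 - 4Ps = -10 + 7Ps, so Ps = 55.
Buyers pay Pb = 55 − 22 = 33; x' = -10 + 7·55 = 375.
The subsidy expands output by 375 − 319 = 56 past the efficient level; on those units the gap between marginal cost and willingness to pay runs from 0 up to 22.
DWL = ½ × 22 × 56 = 616.

Deadweight loss = 616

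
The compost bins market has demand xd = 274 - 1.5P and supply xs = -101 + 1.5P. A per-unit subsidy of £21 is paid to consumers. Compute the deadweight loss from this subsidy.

Pre-subsidy: 274 - 1.5P = -101 + 1.5P gives P* = 125, x* = 86.5.
With the rebate, buyers effectively pay Pb = Ps − 21, where Ps is the price sellers receive.
Demand in terms of Ps becomes xd = 274 − 1.5(Ps − 21) = 305.5 - 1.5Ps. Setting this equal to supply: 305.5 - 1.5Ps = -101 + 1.5Ps, so Ps = 135.5.
Buyers pay Pb = 135.5 − 21 = 114.5; x' = -101 + 1.5·135.5 = 102.25.
The subsidy expands output by 102.25 − 86.5 = 15.75 past the efficient level; on those units the gap between marginal cost and willingness to pay runs from 0 up to 21.
DWL = ½ × 21 × 15.75 = 165.375.

Deadweight loss = £165.375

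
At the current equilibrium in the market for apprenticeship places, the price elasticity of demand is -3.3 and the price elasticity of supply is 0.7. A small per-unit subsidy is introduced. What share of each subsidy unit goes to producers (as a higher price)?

For a small subsidy around the equilibrium, the benefit split depends on the relative slopes, which at a point are proportional to the elasticities.
Buyer share = εs/(εs + |εd|) = 0.7/(0.7 + 3.3) = 0.175; seller share = |εd|/(εs + |εd|) = 0.825.
So producers capture 0.825 of the subsidy.

Producer share = 0.825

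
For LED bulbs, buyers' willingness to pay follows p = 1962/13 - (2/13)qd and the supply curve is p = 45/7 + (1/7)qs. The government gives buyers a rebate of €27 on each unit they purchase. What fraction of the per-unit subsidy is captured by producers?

Producer share = 13/27

Pre-subsidy: 1962/13 - (2/13)q = 45/7 + (1/7)q gives q* = 487 and p* = 76.
With the rebate, buyers effectively pay pb = ps − 27, where ps is the price sellers receive.
On the curves, pb = 1962/13 - (2/13)q and ps = 45/7 + (1/7)q; the wedge ps − pb = 27 gives 45/7 + (1/7)q − (1962/13 - (2/13)q) = 27, so q' = 578.
Then pb = 1962/13 − (2/13)·578 = 62 and ps = 45/7 + (1/7)·578 = 89.
Buyers' price falls by p* − pb = 76 − 62 = 14; sellers' price rises by ps − p* = 89 − 76 = 13.
So producers capture 13/27 = 13/27 of each unit of subsidy.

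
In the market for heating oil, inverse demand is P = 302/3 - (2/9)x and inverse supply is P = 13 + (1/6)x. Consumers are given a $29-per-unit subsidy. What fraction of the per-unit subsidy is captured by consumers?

Consumer share = 4/7

Pre-subsidy: 302/3 - (2/9)x = 13 + (1/6)x gives x* = 1578/7 and P* = 354/7.
With the rebate, buyers effectively pay Pb = Ps − 29, where Ps is the price sellers receive.
On the curves, Pb = 302/3 - (2/9)x and Ps = 13 + (1/6)x; the wedge Ps − Pb = 29 gives 13 + (1/6)x − (302/3 - (2/9)x) = 29, so x' = 300.
Then Pb = 302/3 − (2/9)·300 = 34 and Ps = 13 + (1/6)·300 = 63.
Buyers' price falls by P* − Pb = 354/7 − 34 = 116/7; sellers' price rises by Ps − P* = 63 − 354/7 = 87/7.
So consumers capture (116/7)/29 = 4/7 of each unit of subsidy.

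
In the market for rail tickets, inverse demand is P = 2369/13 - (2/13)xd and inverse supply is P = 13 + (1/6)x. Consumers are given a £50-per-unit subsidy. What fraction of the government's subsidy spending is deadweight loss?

Pre-subsidy: 2369/13 - (2/13)x = 13 + (1/6)x gives x* = 528 and P* = 101.
With the rebate, buyers effectively pay Pb = Ps − 50, where Ps is the price sellers receive.
On the curves, Pb = 2369/13 - (2/13)x and Ps = 13 + (1/6)x; the wedge Ps − Pb = 50 gives 13 + (1/6)x − (2369/13 - (2/13)x) = 50, so x' = 684.
Then Pb = 2369/13 − (2/13)·684 = 77 and Ps = 13 + (1/6)·684 = 127.
ΔCS = ½(528 + 684)(101 − 77) = 14544; ΔPS = ½(528 + 684)(127 − 101) = 15756.
Government spending = 50 × 684 = 34200.
DWL = ½ × 50 × (684 − 528) = 3900; fraction = 3900 / 34200 = 13/114.

DWL / government spending = 13/114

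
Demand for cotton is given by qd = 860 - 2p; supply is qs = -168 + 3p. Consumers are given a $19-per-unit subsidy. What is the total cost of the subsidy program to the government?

Pre-subsidy: 860 - 2p = -168 + 3p gives p* = 205.6, q* = 448.8.
With the rebate, buyers effectively pay pb = ps − 19, where ps is the price sellers receive.
Demand in terms of ps becomes qd = 860 − 2(ps − 19) = 898 - 2ps. Setting this equal to supply: 898 - 2ps = -168 + 3ps, so ps = 213.2.
Buyers pay pb = 213.2 − 19 = 194.2; q' = -168 + 3·213.2 = 471.6.
Government outlay = subsidy × quantity = 19 × 471.6 = 8960.4.

Government cost = $8960.4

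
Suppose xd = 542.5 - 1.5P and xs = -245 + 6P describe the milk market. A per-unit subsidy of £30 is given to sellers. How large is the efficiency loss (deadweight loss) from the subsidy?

Deadweight loss = £540

Pre-subsidy: 542.5 - 1.5P = -245 + 6P gives P* = 105, x* = 385.
With the subsidy, sellers receive Ps = Pb + 30 for each unit, where Pb is the price buyers pay.
Supply in terms of Pb becomes xs = -245 + 6(Pb + 30) = -65 + 6Pb. Setting this equal to demand: 542.5 - 1.5Pb = -65 + 6Pb, so Pb = 81.
Sellers receive Ps = 81 + 30 = 111; x' = 542.5 − 1.5·81 = 421.
The subsidy expands output by 421 − 385 = 36 past the efficient level; on those units the gap between marginal cost and willingness to pay runs from 0 up to 30.
DWL = ½ × 30 × 36 = 540.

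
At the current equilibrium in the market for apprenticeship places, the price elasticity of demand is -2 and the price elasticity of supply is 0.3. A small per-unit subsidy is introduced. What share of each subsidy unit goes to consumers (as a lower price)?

Consumer share = 3/23

For a small subsidy around the equilibrium, the benefit split depends on the relative slopes, which at a point are proportional to the elasticities.
Buyer share = εs/(εs + |εd|) = 0.3/(0.3 + 2) = 3/23; seller share = |εd|/(εs + |εd|) = 20/23.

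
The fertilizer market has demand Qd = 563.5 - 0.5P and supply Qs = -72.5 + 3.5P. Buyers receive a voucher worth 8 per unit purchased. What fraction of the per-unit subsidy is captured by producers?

Pre-subsidy: 563.5 - 0.5P = -72.5 + 3.5P gives P* = 159, Q* = 484.
With the rebate, buyers effectively pay Pb = Ps − 8, where Ps is the price sellers receive.
Demand in terms of Ps becomes Qd = 563.5 − 0.5(Ps − 8) = 567.5 - 0.5Ps. Setting this equal to supply: 567.5 - 0.5Ps = -72.5 + 3.5Ps, so Ps = 160.
Buyers pay Pb = 160 − 8 = 152; Q' = -72.5 + 3.5·160 = 487.5.
Buyers' price falls by P* − Pb = 159 − 152 = 7; sellers' price rises by Ps − P* = 160 − 159 = 1.
So producers capture 1/8 = 0.125 of each unit of subsidy.

Producer share = 0.125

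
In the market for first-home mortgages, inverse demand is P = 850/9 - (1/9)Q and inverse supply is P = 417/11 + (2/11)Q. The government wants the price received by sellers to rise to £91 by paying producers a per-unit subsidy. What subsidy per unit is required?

Required subsidy s = £29 per unit

At a seller price of 91, quantity supplied is -208.5 + 5.5·91 = 292.
Buyers absorb 292 only when they pay Pb = 850/9 − (1/9)·292 = 62.
s = Ps − Pb = 91 − 62 = 29.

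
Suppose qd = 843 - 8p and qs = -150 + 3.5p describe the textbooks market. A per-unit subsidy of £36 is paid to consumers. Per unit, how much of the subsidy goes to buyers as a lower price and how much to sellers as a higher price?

Pre-subsidy: 843 - 8p = -150 + 3.5p gives p* = 1986/23, q* = 3501/23.
With the rebate, buyers effectively pay pb = ps − 36, where ps is the price sellers receive.
Demand in terms of ps becomes qd = 843 − 8(ps − 36) = 1131 - 8ps. Setting this equal to supply: 1131 - 8ps = -150 + 3.5ps, so ps = 2562/23.
Buyers pay pb = 2562/23 − 36 = 1734/23; q' = -150 + 3.5·(2562/23) = 5517/23.
Buyers' price falls by p* − pb = 1986/23 − 1734/23 = 252/23; sellers' price rises by ps − p* = 2562/23 − 1986/23 = 576/23.

Buyers gain 252/23 per unit; sellers gain 576/23 per unit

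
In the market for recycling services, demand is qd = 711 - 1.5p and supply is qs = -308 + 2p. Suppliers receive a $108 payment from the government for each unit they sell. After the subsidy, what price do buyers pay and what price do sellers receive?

Pre-subsidy: 711 - 1.5p = -308 + 2p gives p* = 2038/7, q* = 1920/7.
With the subsidy, sellers receive ps = pb + 108 for each unit, where pb is the price buyers pay.
Supply in terms of pb becomes qs = -308 + 2(pb + 108) = -92 + 2pb. Setting this equal to demand: 711 - 1.5pb = -92 + 2pb, so pb = 1606/7.
Sellers receive ps = 1606/7 + 108 = 2362/7; q' = 711 − 1.5·(1606/7) = 2568/7.

Buyers pay 1606/7; sellers receive 2362/7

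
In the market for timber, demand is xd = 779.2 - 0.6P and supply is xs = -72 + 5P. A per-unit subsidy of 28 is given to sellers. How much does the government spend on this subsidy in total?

Government cost = 19684

Pre-subsidy: 779.2 - 0.6P = -72 + 5P gives P* = 152, x* = 688.
With the subsidy, sellers receive Ps = Pb + 28 for each unit, where Pb is the price buyers pay.
Supply in terms of Pb becomes xs = -72 + 5(Pb + 28) = 68 + 5Pb. Setting this equal to demand: 779.2 - 0.6Pb = 68 + 5Pb, so Pb = 127.
Sellers receive Ps = 127 + 28 = 155; x' = 779.2 − 0.6·127 = 703.
Government outlay = subsidy × quantity = 28 × 703 = 19684.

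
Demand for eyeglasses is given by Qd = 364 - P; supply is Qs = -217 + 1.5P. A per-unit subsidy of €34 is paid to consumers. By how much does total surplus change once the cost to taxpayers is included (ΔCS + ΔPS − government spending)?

Net change in total surplus = -€346.8

Pre-subsidy: 364 - P = -217 + 1.5P gives P* = 232.4, Q* = 131.6.
With the rebate, buyers effectively pay Pb = Ps − 34, where Ps is the price sellers receive.
Demand in terms of Ps becomes Qd = 364 − 1(Ps − 34) = 398 - Ps. Setting this equal to supply: 398 - Ps = -217 + 1.5Ps, so Ps = 246.
Buyers pay Pb = 246 − 34 = 212; Q' = -217 + 1.5·246 = 152.
ΔCS = ½(131.6 + 152)(232.4 − 212) = 2892.72; ΔPS = ½(131.6 + 152)(246 − 232.4) = 1928.48.
Government spending = 34 × 152 = 5168.
Net change = 2892.72 + 1928.48 − 5168 = -346.8. The loss equals the DWL triangle ½·34·20.4.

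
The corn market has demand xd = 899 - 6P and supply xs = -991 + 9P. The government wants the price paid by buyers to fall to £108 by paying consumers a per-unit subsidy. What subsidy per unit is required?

At a buyer price of 108, quantity demanded is 899 − 6·108 = 251.
Sellers supply 251 only when they receive Ps with -991 + 9·Ps = 251, i.e. Ps = 138.
s = Ps − Pb = 138 − 108 = 30.

Required subsidy s = £30 per unit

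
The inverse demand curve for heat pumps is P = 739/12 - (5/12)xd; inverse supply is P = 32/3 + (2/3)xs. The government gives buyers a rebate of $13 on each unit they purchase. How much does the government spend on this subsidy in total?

Government cost = $767

Pre-subsidy: 739/12 - (5/12)x = 32/3 + (2/3)x gives x* = 47 and P* = 42.
With the rebate, buyers effectively pay Pb = Ps − 13, where Ps is the price sellers receive.
On the curves, Pb = 739/12 - (5/12)x and Ps = 32/3 + (2/3)x; the wedge Ps − Pb = 13 gives 32/3 + (2/3)x − (739/12 - (5/12)x) = 13, so x' = 59.
Then Pb = 739/12 − (5/12)·59 = 37 and Ps = 32/3 + (2/3)·59 = 50.
Government outlay = subsidy × quantity = 13 × 59 = 767.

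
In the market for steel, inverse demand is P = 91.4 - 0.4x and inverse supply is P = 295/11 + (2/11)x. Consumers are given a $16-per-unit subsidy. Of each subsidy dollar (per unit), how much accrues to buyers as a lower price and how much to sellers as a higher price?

Buyers gain $11 per unit; sellers gain $5 per unit

Pre-subsidy: 91.4 - 0.4x = 295/11 + (2/11)x gives x* = 111 and P* = 47.
With the rebate, buyers effectively pay Pb = Ps − 16, where Ps is the price sellers receive.
On the curves, Pb = 91.4 - 0.4x and Ps = 295/11 + (2/11)x; the wedge Ps − Pb = 16 gives 295/11 + (2/11)x − (91.4 - 0.4x) = 16, so x' = 138.5.
Then Pb = 91.4 − 0.4·138.5 = 36 and Ps = 295/11 + (2/11)·138.5 = 52.
Buyers' price falls by P* − Pb = 47 − 36 = 11; sellers' price rises by Ps − P* = 52 − 47 = 5.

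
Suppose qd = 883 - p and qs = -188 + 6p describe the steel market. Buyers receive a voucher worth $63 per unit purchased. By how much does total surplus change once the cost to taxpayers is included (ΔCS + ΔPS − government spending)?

Net change in total surplus = -$1701

Pre-subsidy: 883 - p = -188 + 6p gives p* = 153, q* = 730.
With the rebate, buyers effectively pay pb = ps − 63, where ps is the price sellers receive.
Demand in terms of ps becomes qd = 883 − 1(ps − 63) = 946 - ps. Setting this equal to supply: 946 - ps = -188 + 6ps, so ps = 162.
Buyers pay pb = 162 − 63 = 99; q' = -188 + 6·162 = 784.
ΔCS = ½(730 + 784)(153 − 99) = 40878; ΔPS = ½(730 + 784)(162 − 153) = 6813.
Government spending = 63 × 784 = 49392.
Net change = 40878 + 6813 − 49392 = -1701. The loss equals the DWL triangle ½·63·54.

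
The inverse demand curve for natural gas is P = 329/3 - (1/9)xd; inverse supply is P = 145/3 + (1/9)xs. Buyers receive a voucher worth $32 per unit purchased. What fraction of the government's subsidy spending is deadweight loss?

DWL / government spending = 6/35

Pre-subsidy: 329/3 - (1/9)x = 145/3 + (1/9)x gives x* = 276 and P* = 79.
With the rebate, buyers effectively pay Pb = Ps − 32, where Ps is the price sellers receive.
On the curves, Pb = 329/3 - (1/9)x and Ps = 145/3 + (1/9)x; the wedge Ps − Pb = 32 gives 145/3 + (1/9)x − (329/3 - (1/9)x) = 32, so x' = 420.
Then Pb = 329/3 − (1/9)·420 = 63 and Ps = 145/3 + (1/9)·420 = 95.
ΔCS = ½(276 + 420)(79 − 63) = 5568; ΔPS = ½(276 + 420)(95 − 79) = 5568.
Government spending = 32 × 420 = 13440.
DWL = ½ × 32 × (420 − 276) = 2304; fraction = 2304 / 13440 = 6/35.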